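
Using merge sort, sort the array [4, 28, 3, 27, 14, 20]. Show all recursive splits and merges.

Merge sort trace:

Split: [4, 28, 3, 27, 14, 20] -> [4, 28, 3] and [27, 14, 20]
  Split: [4, 28, 3] -> [4] and [28, 3]
    Split: [28, 3] -> [28] and [3]
    Merge: [28] + [3] -> [3, 28]
  Merge: [4] + [3, 28] -> [3, 4, 28]
  Split: [27, 14, 20] -> [27] and [14, 20]
    Split: [14, 20] -> [14] and [20]
    Merge: [14] + [20] -> [14, 20]
  Merge: [27] + [14, 20] -> [14, 20, 27]
Merge: [3, 4, 28] + [14, 20, 27] -> [3, 4, 14, 20, 27, 28]

Final sorted array: [3, 4, 14, 20, 27, 28]

The merge sort proceeds by recursively splitting the array and merging sorted halves.
After all merges, the sorted array is [3, 4, 14, 20, 27, 28].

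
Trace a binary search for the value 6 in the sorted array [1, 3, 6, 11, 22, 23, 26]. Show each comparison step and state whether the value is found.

Binary search for 6 in [1, 3, 6, 11, 22, 23, 26]:

lo=0, hi=6, mid=3, arr[mid]=11 -> 11 > 6, search left half
lo=0, hi=2, mid=1, arr[mid]=3 -> 3 < 6, search right half
lo=2, hi=2, mid=2, arr[mid]=6 -> Found target at index 2!

Binary search finds 6 at index 2 after 3 comparisons. The search repeatedly halves the search space by comparing with the middle element.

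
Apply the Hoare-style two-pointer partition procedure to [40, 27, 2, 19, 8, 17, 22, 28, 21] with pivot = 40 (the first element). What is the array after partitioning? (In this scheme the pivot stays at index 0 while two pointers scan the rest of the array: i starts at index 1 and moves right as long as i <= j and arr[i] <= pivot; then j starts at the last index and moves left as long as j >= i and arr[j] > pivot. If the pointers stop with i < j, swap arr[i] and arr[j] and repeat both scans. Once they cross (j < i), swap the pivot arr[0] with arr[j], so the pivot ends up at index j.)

Hoare-style two-pointer partition with pivot = 40:

Initial array: [40, 27, 2, 19, 8, 17, 22, 28, 21]

Pointers start at i = 1, j = 8.
i ends at 9, j ends at 8: the pointers have crossed (j < i), so scanning stops.

Swap pivot arr[0] with arr[8] to place pivot at position 8: [21, 27, 2, 19, 8, 17, 22, 28, 40]
Pivot position: 8

After partitioning with pivot 40, the array becomes [21, 27, 2, 19, 8, 17, 22, 28, 40]. The pivot is placed at index 8. All elements to the left of the pivot are <= 40, and all elements to the right are > 40.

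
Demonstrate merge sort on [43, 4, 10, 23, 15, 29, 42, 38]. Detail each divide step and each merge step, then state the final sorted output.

Merge sort trace:

Split: [43, 4, 10, 23, 15, 29, 42, 38] -> [43, 4, 10, 23] and [15, 29, 42, 38]
  Split: [43, 4, 10, 23] -> [43, 4] and [10, 23]
    Split: [43, 4] -> [43] and [4]
    Merge: [43] + [4] -> [4, 43]
    Split: [10, 23] -> [10] and [23]
    Merge: [10] + [23] -> [10, 23]
  Merge: [4, 43] + [10, 23] -> [4, 10, 23, 43]
  Split: [15, 29, 42, 38] -> [15, 29] and [42, 38]
    Split: [15, 29] -> [15] and [29]
    Merge: [15] + [29] -> [15, 29]
    Split: [42, 38] -> [42] and [38]
    Merge: [42] + [38] -> [38, 42]
  Merge: [15, 29] + [38, 42] -> [15, 29, 38, 42]
Merge: [4, 10, 23, 43] + [15, 29, 38, 42] -> [4, 10, 15, 23, 29, 38, 42, 43]

Final sorted array: [4, 10, 15, 23, 29, 38, 42, 43]

The merge sort proceeds by recursively splitting the array and merging sorted halves.
After all merges, the sorted array is [4, 10, 15, 23, 29, 38, 42, 43].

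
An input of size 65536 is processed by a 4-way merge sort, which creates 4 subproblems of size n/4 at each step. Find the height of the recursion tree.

For divide and conquer with division factor 4:

Problem sizes at each level:
Level 0: 65536
Level 1: 16384
Level 2: 4096
Level 3: 1024
Level 4: 256
Level 5: 64
Level 6: 16
Level 7: 4
Level 8: 1

The root is level 0 and the size-1 base case is level 8 (the tree spans levels 0 through 8, i.e. 9 levels counting the root), so the depth is the number of divisions: log_4(65536) = 8

The recursion tree depth is log_4(65536) = 8. At each level, the problem size is divided by 4, so it takes 8 divisions to reduce to a base case of size 1. The algorithm makes 4 recursive calls at each level.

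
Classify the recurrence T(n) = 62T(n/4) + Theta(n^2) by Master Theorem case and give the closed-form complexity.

Master Theorem for T(n) = 62T(n/4) + O(n^2):

a = 62, b = 4, c = 2
log_b(a) = log_4(62) = 2.9771

Case 1: c = 2 < log_4(62) = 2.9771
T(n) = O(n^(log_4 62))

For T(n) = 62T(n/4) + O(n^2): log_4(62) = 2.9771. This is Case 1 of the Master Theorem (c < log_b(a), work dominated by leaves), giving O(n^(log_4 62)).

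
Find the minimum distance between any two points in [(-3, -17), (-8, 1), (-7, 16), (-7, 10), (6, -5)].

Computing all pairwise distances among 5 points:

d((-3, -17), (-8, 1)) = 18.6815
d((-3, -17), (-7, 16)) = 33.2415
d((-3, -17), (-7, 10)) = 27.2947
d((-3, -17), (6, -5)) = 15.0
d((-8, 1), (-7, 16)) = 15.0333
d((-8, 1), (-7, 10)) = 9.0554
d((-8, 1), (6, -5)) = 15.2315
d((-7, 16), (-7, 10)) = 6.0 <-- minimum
d((-7, 16), (6, -5)) = 24.6982
d((-7, 10), (6, -5)) = 19.8494

Closest pair: (-7, 16) and (-7, 10) with distance 6.0

The closest pair is (-7, 16) and (-7, 10) with Euclidean distance 6.0. For 5 points, brute-force pairwise comparison is shown above. For large n, the divide-and-conquer algorithm (sort by x, recurse on halves, check the dividing strip) achieves O(n log n).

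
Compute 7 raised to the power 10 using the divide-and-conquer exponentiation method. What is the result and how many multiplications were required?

Computing 7^10 by squaring (build up from 7^1; each line after the first costs one multiplication):

7^1 = 7
7^2 = (7^1)^2 = 7^2 = 49
7^4 = (7^2)^2 = 49^2 = 2401
7^5 = 7 * 7^4 = 7 * 2401 = 16807
7^10 = (7^5)^2 = 16807^2 = 282475249

Result: 282475249
Multiplications needed: 4 (4 lines after 7^1)

7^10 = 282475249. Using exponentiation by squaring, this requires 4 multiplications. The key idea: if the exponent is even, square the half-power; if odd, multiply by the base once.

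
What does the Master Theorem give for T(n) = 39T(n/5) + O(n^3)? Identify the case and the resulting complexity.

Master Theorem for T(n) = 39T(n/5) + O(n^3):

a = 39, b = 5, c = 3
log_b(a) = log_5(39) = 2.2763

Case 3: c = 3 > log_5(39) = 2.2763
T(n) = O(n^3) = O(n^3)

For T(n) = 39T(n/5) + O(n^3): log_5(39) = 2.2763. This is Case 3 of the Master Theorem (c > log_b(a), work dominated by root), giving O(n^3).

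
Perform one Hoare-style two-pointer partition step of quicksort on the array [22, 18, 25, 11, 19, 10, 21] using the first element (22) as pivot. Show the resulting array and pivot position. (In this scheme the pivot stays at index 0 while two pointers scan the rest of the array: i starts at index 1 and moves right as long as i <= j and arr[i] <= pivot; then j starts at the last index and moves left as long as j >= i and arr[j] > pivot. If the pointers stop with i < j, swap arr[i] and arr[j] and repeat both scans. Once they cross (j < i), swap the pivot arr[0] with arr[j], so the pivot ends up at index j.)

Hoare-style two-pointer partition with pivot = 22:

Initial array: [22, 18, 25, 11, 19, 10, 21]

Pointers start at i = 1, j = 6.
i stops at index 2 (arr[2]=25 > 22), j stops at index 6 (arr[6]=21 <= 22): swap arr[2] and arr[6], array becomes [22, 18, 21, 11, 19, 10, 25]
i ends at 6, j ends at 5: the pointers have crossed (j < i), so scanning stops.

Swap pivot arr[0] with arr[5] to place pivot at position 5: [10, 18, 21, 11, 19, 22, 25]
Pivot position: 5

After partitioning with pivot 22, the array becomes [10, 18, 21, 11, 19, 22, 25]. The pivot is placed at index 5. All elements to the left of the pivot are <= 22, and all elements to the right are > 22.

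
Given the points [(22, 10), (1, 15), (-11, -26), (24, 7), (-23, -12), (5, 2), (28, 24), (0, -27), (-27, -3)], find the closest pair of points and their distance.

Computing all pairwise distances among 9 points:

d((22, 10), (1, 15)) = 21.587
d((22, 10), (-11, -26)) = 48.8365
d((22, 10), (24, 7)) = 3.6056 <-- minimum
d((22, 10), (-23, -12)) = 50.0899
d((22, 10), (5, 2)) = 18.7883
d((22, 10), (28, 24)) = 15.2315
d((22, 10), (0, -27)) = 43.0465
d((22, 10), (-27, -3)) = 50.6952
d((1, 15), (-11, -26)) = 42.72
d((1, 15), (24, 7)) = 24.3516
d((1, 15), (-23, -12)) = 36.1248
d((1, 15), (5, 2)) = 13.6015
d((1, 15), (28, 24)) = 28.4605
d((1, 15), (0, -27)) = 42.0119
d((1, 15), (-27, -3)) = 33.2866
d((-11, -26), (24, 7)) = 48.1041
d((-11, -26), (-23, -12)) = 18.4391
d((-11, -26), (5, 2)) = 32.249
d((-11, -26), (28, 24)) = 63.4114
d((-11, -26), (0, -27)) = 11.0454
d((-11, -26), (-27, -3)) = 28.0179
d((24, 7), (-23, -12)) = 50.6952
d((24, 7), (5, 2)) = 19.6469
d((24, 7), (28, 24)) = 17.4642
d((24, 7), (0, -27)) = 41.6173
d((24, 7), (-27, -3)) = 51.9711
d((-23, -12), (5, 2)) = 31.305
d((-23, -12), (28, 24)) = 62.426
d((-23, -12), (0, -27)) = 27.4591
d((-23, -12), (-27, -3)) = 9.8489
d((5, 2), (28, 24)) = 31.8277
d((5, 2), (0, -27)) = 29.4279
d((5, 2), (-27, -3)) = 32.3883
d((28, 24), (0, -27)) = 58.1808
d((28, 24), (-27, -3)) = 61.2699
d((0, -27), (-27, -3)) = 36.1248

Closest pair: (22, 10) and (24, 7) with distance 3.6056

The closest pair is (22, 10) and (24, 7) with Euclidean distance 3.6056. For 9 points, brute-force pairwise comparison is shown above. For large n, the divide-and-conquer algorithm (sort by x, recurse on halves, check the dividing strip) achieves O(n log n).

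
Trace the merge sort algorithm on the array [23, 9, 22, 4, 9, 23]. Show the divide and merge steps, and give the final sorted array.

Merge sort trace:

Split: [23, 9, 22, 4, 9, 23] -> [23, 9, 22] and [4, 9, 23]
  Split: [23, 9, 22] -> [23] and [9, 22]
    Split: [9, 22] -> [9] and [22]
    Merge: [9] + [22] -> [9, 22]
  Merge: [23] + [9, 22] -> [9, 22, 23]
  Split: [4, 9, 23] -> [4] and [9, 23]
    Split: [9, 23] -> [9] and [23]
    Merge: [9] + [23] -> [9, 23]
  Merge: [4] + [9, 23] -> [4, 9, 23]
Merge: [9, 22, 23] + [4, 9, 23] -> [4, 9, 9, 22, 23, 23]

Final sorted array: [4, 9, 9, 22, 23, 23]

The merge sort proceeds by recursively splitting the array and merging sorted halves.
After all merges, the sorted array is [4, 9, 9, 22, 23, 23].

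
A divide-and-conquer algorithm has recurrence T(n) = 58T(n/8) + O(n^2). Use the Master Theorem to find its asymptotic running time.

Master Theorem for T(n) = 58T(n/8) + O(n^2):

a = 58, b = 8, c = 2
log_b(a) = log_8(58) = 1.9527

Case 3: c = 2 > log_8(58) = 1.9527
T(n) = O(n^2) = O(n^2)

For T(n) = 58T(n/8) + O(n^2): log_8(58) = 1.9527. This is Case 3 of the Master Theorem (c > log_b(a), work dominated by root), giving O(n^2).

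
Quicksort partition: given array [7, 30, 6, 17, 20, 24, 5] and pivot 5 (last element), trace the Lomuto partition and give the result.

Lomuto partition with pivot = 5:

Initial array: [7, 30, 6, 17, 20, 24, 5]

arr[0]=7 > 5: no swap
arr[1]=30 > 5: no swap
arr[2]=6 > 5: no swap
arr[3]=17 > 5: no swap
arr[4]=20 > 5: no swap
arr[5]=24 > 5: no swap

Place pivot at position 0: [5, 30, 6, 17, 20, 24, 7]
Pivot position: 0

After partitioning with pivot 5, the array becomes [5, 30, 6, 17, 20, 24, 7]. The pivot is placed at index 0. All elements to the left of the pivot are <= 5, and all elements to the right are > 5.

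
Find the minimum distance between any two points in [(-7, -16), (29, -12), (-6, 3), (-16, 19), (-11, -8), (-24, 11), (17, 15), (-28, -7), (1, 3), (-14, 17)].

Computing all pairwise distances among 10 points:

d((-7, -16), (29, -12)) = 36.2215
d((-7, -16), (-6, 3)) = 19.0263
d((-7, -16), (-16, 19)) = 36.1386
d((-7, -16), (-11, -8)) = 8.9443
d((-7, -16), (-24, 11)) = 31.9061
d((-7, -16), (17, 15)) = 39.2046
d((-7, -16), (-28, -7)) = 22.8473
d((-7, -16), (1, 3)) = 20.6155
d((-7, -16), (-14, 17)) = 33.7343
d((29, -12), (-6, 3)) = 38.0789
d((29, -12), (-16, 19)) = 54.6443
d((29, -12), (-11, -8)) = 40.1995
d((29, -12), (-24, 11)) = 57.7754
d((29, -12), (17, 15)) = 29.5466
d((29, -12), (-28, -7)) = 57.2189
d((29, -12), (1, 3)) = 31.7648
d((29, -12), (-14, 17)) = 51.8652
d((-6, 3), (-16, 19)) = 18.868
d((-6, 3), (-11, -8)) = 12.083
d((-6, 3), (-24, 11)) = 19.6977
d((-6, 3), (17, 15)) = 25.9422
d((-6, 3), (-28, -7)) = 24.1661
d((-6, 3), (1, 3)) = 7.0
d((-6, 3), (-14, 17)) = 16.1245
d((-16, 19), (-11, -8)) = 27.4591
d((-16, 19), (-24, 11)) = 11.3137
d((-16, 19), (17, 15)) = 33.2415
d((-16, 19), (-28, -7)) = 28.6356
d((-16, 19), (1, 3)) = 23.3452
d((-16, 19), (-14, 17)) = 2.8284 <-- minimum
d((-11, -8), (-24, 11)) = 23.0217
d((-11, -8), (17, 15)) = 36.2353
d((-11, -8), (-28, -7)) = 17.0294
d((-11, -8), (1, 3)) = 16.2788
d((-11, -8), (-14, 17)) = 25.1794
d((-24, 11), (17, 15)) = 41.1947
d((-24, 11), (-28, -7)) = 18.4391
d((-24, 11), (1, 3)) = 26.2488
d((-24, 11), (-14, 17)) = 11.6619
d((17, 15), (-28, -7)) = 50.0899
d((17, 15), (1, 3)) = 20.0
d((17, 15), (-14, 17)) = 31.0644
d((-28, -7), (1, 3)) = 30.6757
d((-28, -7), (-14, 17)) = 27.7849
d((1, 3), (-14, 17)) = 20.5183

Closest pair: (-16, 19) and (-14, 17) with distance 2.8284

The closest pair is (-16, 19) and (-14, 17) with Euclidean distance 2.8284. For 10 points, brute-force pairwise comparison is shown above. For large n, the divide-and-conquer algorithm (sort by x, recurse on halves, check the dividing strip) achieves O(n log n).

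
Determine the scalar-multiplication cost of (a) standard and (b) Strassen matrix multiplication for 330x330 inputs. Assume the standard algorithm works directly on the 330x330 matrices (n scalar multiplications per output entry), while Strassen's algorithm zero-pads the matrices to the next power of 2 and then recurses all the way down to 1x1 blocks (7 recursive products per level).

Matrix multiplication for 330x330 matrices:

Strassen's algorithm requires power-of-2 dimensions. Pad 330x330 to 512x512 (next power of 2).

Standard algorithm: 330^3 = 35937000 multiplications
Strassen's algorithm: 7^(log2(512)) = 7^9 = 40353607 multiplications
Difference: 35937000 - 40353607 = -4416607 (Strassen uses MORE here due to padding overhead — for small or just-over-power-of-2 n, padding can outweigh the per-level savings)

Standard: 35937000 multiplications (330^3). Strassen: 40353607 multiplications (7^9, after padding to 512x512). Strassen reduces 8 recursive multiplications to 7 at each level.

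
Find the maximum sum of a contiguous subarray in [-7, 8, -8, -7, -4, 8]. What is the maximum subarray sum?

Using Kadane's algorithm on [-7, 8, -8, -7, -4, 8]:

Scanning through the array:
Position 1 (value 8): max_ending_here = 8, max_so_far = 8
Position 2 (value -8): max_ending_here = 0, max_so_far = 8
Position 3 (value -7): max_ending_here = -7, max_so_far = 8
Position 4 (value -4): max_ending_here = -4, max_so_far = 8
Position 5 (value 8): max_ending_here = 8, max_so_far = 8

Maximum subarray: [8]
Maximum sum: 8

The maximum subarray is [8] with sum 8. This subarray runs from index 1 to index 1.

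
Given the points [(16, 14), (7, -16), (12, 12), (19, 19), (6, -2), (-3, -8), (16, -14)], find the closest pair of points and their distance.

Computing all pairwise distances among 7 points:

d((16, 14), (7, -16)) = 31.3209
d((16, 14), (12, 12)) = 4.4721 <-- minimum
d((16, 14), (19, 19)) = 5.831
d((16, 14), (6, -2)) = 18.868
d((16, 14), (-3, -8)) = 29.0689
d((16, 14), (16, -14)) = 28.0
d((7, -16), (12, 12)) = 28.4429
d((7, -16), (19, 19)) = 37.0
d((7, -16), (6, -2)) = 14.0357
d((7, -16), (-3, -8)) = 12.8062
d((7, -16), (16, -14)) = 9.2195
d((12, 12), (19, 19)) = 9.8995
d((12, 12), (6, -2)) = 15.2315
d((12, 12), (-3, -8)) = 25.0
d((12, 12), (16, -14)) = 26.3059
d((19, 19), (6, -2)) = 24.6982
d((19, 19), (-3, -8)) = 34.8281
d((19, 19), (16, -14)) = 33.1361
d((6, -2), (-3, -8)) = 10.8167
d((6, -2), (16, -14)) = 15.6205
d((-3, -8), (16, -14)) = 19.9249

Closest pair: (16, 14) and (12, 12) with distance 4.4721

The closest pair is (16, 14) and (12, 12) with Euclidean distance 4.4721. For 7 points, brute-force pairwise comparison is shown above. For large n, the divide-and-conquer algorithm (sort by x, recurse on halves, check the dividing strip) achieves O(n log n).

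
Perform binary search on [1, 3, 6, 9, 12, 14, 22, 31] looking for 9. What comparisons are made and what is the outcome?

Binary search for 9 in [1, 3, 6, 9, 12, 14, 22, 31]:

lo=0, hi=7, mid=3, arr[mid]=9 -> Found target at index 3!

Binary search finds 9 at index 3 after 1 comparisons. The search repeatedly halves the search space by comparing with the middle element.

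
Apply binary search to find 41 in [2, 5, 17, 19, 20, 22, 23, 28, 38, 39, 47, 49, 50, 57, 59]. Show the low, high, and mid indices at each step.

Binary search for 41 in [2, 5, 17, 19, 20, 22, 23, 28, 38, 39, 47, 49, 50, 57, 59]:

lo=0, hi=14, mid=7, arr[mid]=28 -> 28 < 41, search right half
lo=8, hi=14, mid=11, arr[mid]=49 -> 49 > 41, search left half
lo=8, hi=10, mid=9, arr[mid]=39 -> 39 < 41, search right half
lo=10, hi=10, mid=10, arr[mid]=47 -> 47 > 41, search left half
lo=10 > hi=9, target 41 not found

Binary search determines that 41 is not in the array after 4 comparisons. The search space was exhausted without finding the target.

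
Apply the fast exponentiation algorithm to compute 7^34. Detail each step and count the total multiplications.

Computing 7^34 by squaring (build up from 7^1; each line after the first costs one multiplication):

7^1 = 7
7^2 = (7^1)^2 = 7^2 = 49
7^4 = (7^2)^2 = 49^2 = 2401
7^8 = (7^4)^2 = 2401^2 = 5764801
7^16 = (7^8)^2 = 5764801^2 = 33232930569601
7^17 = 7 * 7^16 = 7 * 33232930569601 = 232630513987207
7^34 = (7^17)^2 = 232630513987207^2 = 54116956037952111668959660849

Result: 54116956037952111668959660849
Multiplications needed: 6 (6 lines after 7^1)

7^34 = 54116956037952111668959660849. Using exponentiation by squaring, this requires 6 multiplications. The key idea: if the exponent is even, square the half-power; if odd, multiply by the base once.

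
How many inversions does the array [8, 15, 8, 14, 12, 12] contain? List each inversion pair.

Finding inversions in [8, 15, 8, 14, 12, 12]:

(1, 2): arr[1]=15 > arr[2]=8
(1, 3): arr[1]=15 > arr[3]=14
(1, 4): arr[1]=15 > arr[4]=12
(1, 5): arr[1]=15 > arr[5]=12
(3, 4): arr[3]=14 > arr[4]=12
(3, 5): arr[3]=14 > arr[5]=12

Total inversions: 6

The array has 6 inversion(s): (1,2), (1,3), (1,4), (1,5), (3,4), (3,5). Each pair (i,j) satisfies i < j and arr[i] > arr[j].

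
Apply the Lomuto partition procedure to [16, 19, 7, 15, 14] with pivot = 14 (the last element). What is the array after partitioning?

Lomuto partition with pivot = 14:

Initial array: [16, 19, 7, 15, 14]

arr[0]=16 > 14: no swap
arr[1]=19 > 14: no swap
arr[2]=7 <= 14: swap with position 0, array becomes [7, 19, 16, 15, 14]
arr[3]=15 > 14: no swap

Place pivot at position 1: [7, 14, 16, 15, 19]
Pivot position: 1

After partitioning with pivot 14, the array becomes [7, 14, 16, 15, 19]. The pivot is placed at index 1. All elements to the left of the pivot are <= 14, and all elements to the right are > 14.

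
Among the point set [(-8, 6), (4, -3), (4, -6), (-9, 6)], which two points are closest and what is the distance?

Computing all pairwise distances among 4 points:

d((-8, 6), (4, -3)) = 15.0
d((-8, 6), (4, -6)) = 16.9706
d((-8, 6), (-9, 6)) = 1.0 <-- minimum
d((4, -3), (4, -6)) = 3.0
d((4, -3), (-9, 6)) = 15.8114
d((4, -6), (-9, 6)) = 17.6918

Closest pair: (-8, 6) and (-9, 6) with distance 1.0

The closest pair is (-8, 6) and (-9, 6) with Euclidean distance 1.0. For 4 points, brute-force pairwise comparison is shown above. For large n, the divide-and-conquer algorithm (sort by x, recurse on halves, check the dividing strip) achieves O(n log n).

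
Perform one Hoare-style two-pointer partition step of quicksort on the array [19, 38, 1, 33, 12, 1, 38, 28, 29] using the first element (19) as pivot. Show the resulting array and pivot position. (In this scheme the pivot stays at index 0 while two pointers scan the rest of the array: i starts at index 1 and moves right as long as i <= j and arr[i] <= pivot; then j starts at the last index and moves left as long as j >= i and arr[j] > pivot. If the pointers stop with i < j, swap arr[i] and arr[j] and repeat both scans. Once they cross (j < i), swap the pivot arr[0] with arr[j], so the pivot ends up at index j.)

Hoare-style two-pointer partition with pivot = 19:

Initial array: [19, 38, 1, 33, 12, 1, 38, 28, 29]

Pointers start at i = 1, j = 8.
i stops at index 1 (arr[1]=38 > 19), j stops at index 5 (arr[5]=1 <= 19): swap arr[1] and arr[5], array becomes [19, 1, 1, 33, 12, 38, 38, 28, 29]
i stops at index 3 (arr[3]=33 > 19), j stops at index 4 (arr[4]=12 <= 19): swap arr[3] and arr[4], array becomes [19, 1, 1, 12, 33, 38, 38, 28, 29]
i ends at 4, j ends at 3: the pointers have crossed (j < i), so scanning stops.

Swap pivot arr[0] with arr[3] to place pivot at position 3: [12, 1, 1, 19, 33, 38, 38, 28, 29]
Pivot position: 3

After partitioning with pivot 19, the array becomes [12, 1, 1, 19, 33, 38, 38, 28, 29]. The pivot is placed at index 3. All elements to the left of the pivot are <= 19, and all elements to the right are > 19.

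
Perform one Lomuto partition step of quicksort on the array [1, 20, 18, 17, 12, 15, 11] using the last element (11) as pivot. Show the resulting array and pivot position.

Lomuto partition with pivot = 11:

Initial array: [1, 20, 18, 17, 12, 15, 11]

arr[0]=1 <= 11: swap with position 0, array becomes [1, 20, 18, 17, 12, 15, 11]
arr[1]=20 > 11: no swap
arr[2]=18 > 11: no swap
arr[3]=17 > 11: no swap
arr[4]=12 > 11: no swap
arr[5]=15 > 11: no swap

Place pivot at position 1: [1, 11, 18, 17, 12, 15, 20]
Pivot position: 1

After partitioning with pivot 11, the array becomes [1, 11, 18, 17, 12, 15, 20]. The pivot is placed at index 1. All elements to the left of the pivot are <= 11, and all elements to the right are > 11.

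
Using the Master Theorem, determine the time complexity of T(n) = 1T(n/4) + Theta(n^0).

Master Theorem for T(n) = 1T(n/4) + O(n^0):

a = 1, b = 4, c = 0
log_b(a) = log_4(1) = 0.0000

Case 2: c = 0 = log_4(1) = 0.0000
T(n) = O(n^0 log n) = O(log n)

For T(n) = 1T(n/4) + O(n^0): log_4(1) = 0.0000. This is Case 2 of the Master Theorem (c = log_b(a), equal work at all levels), giving O(log n).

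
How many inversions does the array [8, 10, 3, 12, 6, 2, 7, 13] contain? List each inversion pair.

Finding inversions in [8, 10, 3, 12, 6, 2, 7, 13]:

(0, 2): arr[0]=8 > arr[2]=3
(0, 4): arr[0]=8 > arr[4]=6
(0, 5): arr[0]=8 > arr[5]=2
(0, 6): arr[0]=8 > arr[6]=7
(1, 2): arr[1]=10 > arr[2]=3
(1, 4): arr[1]=10 > arr[4]=6
(1, 5): arr[1]=10 > arr[5]=2
(1, 6): arr[1]=10 > arr[6]=7
(2, 5): arr[2]=3 > arr[5]=2
(3, 4): arr[3]=12 > arr[4]=6
(3, 5): arr[3]=12 > arr[5]=2
(3, 6): arr[3]=12 > arr[6]=7
(4, 5): arr[4]=6 > arr[5]=2

Total inversions: 13

The array has 13 inversion(s): (0,2), (0,4), (0,5), (0,6), (1,2), (1,4), (1,5), (1,6), (2,5), (3,4), (3,5), (3,6), (4,5). Each pair (i,j) satisfies i < j and arr[i] > arr[j].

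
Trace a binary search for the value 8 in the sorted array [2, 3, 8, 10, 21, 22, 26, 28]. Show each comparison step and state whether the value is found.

Binary search for 8 in [2, 3, 8, 10, 21, 22, 26, 28]:

lo=0, hi=7, mid=3, arr[mid]=10 -> 10 > 8, search left half
lo=0, hi=2, mid=1, arr[mid]=3 -> 3 < 8, search right half
lo=2, hi=2, mid=2, arr[mid]=8 -> Found target at index 2!

Binary search finds 8 at index 2 after 3 comparisons. The search repeatedly halves the search space by comparing with the middle element.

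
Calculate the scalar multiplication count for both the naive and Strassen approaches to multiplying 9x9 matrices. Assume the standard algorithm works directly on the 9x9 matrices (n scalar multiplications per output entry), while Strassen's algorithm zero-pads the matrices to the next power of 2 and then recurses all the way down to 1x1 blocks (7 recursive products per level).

Matrix multiplication for 9x9 matrices:

Strassen's algorithm requires power-of-2 dimensions. Pad 9x9 to 16x16 (next power of 2).

Standard algorithm: 9^3 = 729 multiplications
Strassen's algorithm: 7^(log2(16)) = 7^4 = 2401 multiplications
Difference: 729 - 2401 = -1672 (Strassen uses MORE here due to padding overhead — for small or just-over-power-of-2 n, padding can outweigh the per-level savings)

Standard: 729 multiplications (9^3). Strassen: 2401 multiplications (7^4, after padding to 16x16). Strassen reduces 8 recursive multiplications to 7 at each level.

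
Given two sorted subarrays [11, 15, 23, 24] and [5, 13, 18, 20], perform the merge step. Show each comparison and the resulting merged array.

Merging process:

Compare 11 vs 5: take 5 from right. Merged: [5]
Compare 11 vs 13: take 11 from left. Merged: [5, 11]
Compare 15 vs 13: take 13 from right. Merged: [5, 11, 13]
Compare 15 vs 18: take 15 from left. Merged: [5, 11, 13, 15]
Compare 23 vs 18: take 18 from right. Merged: [5, 11, 13, 15, 18]
Compare 23 vs 20: take 20 from right. Merged: [5, 11, 13, 15, 18, 20]
Append remaining from left: [23, 24]. Merged: [5, 11, 13, 15, 18, 20, 23, 24]

Final merged array: [5, 11, 13, 15, 18, 20, 23, 24]
Total comparisons: 6

The merged array is [5, 11, 13, 15, 18, 20, 23, 24], requiring 6 comparisons. The merge step runs in O(n) time where n is the total number of elements.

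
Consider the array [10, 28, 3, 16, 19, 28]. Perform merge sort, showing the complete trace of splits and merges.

Merge sort trace:

Split: [10, 28, 3, 16, 19, 28] -> [10, 28, 3] and [16, 19, 28]
  Split: [10, 28, 3] -> [10] and [28, 3]
    Split: [28, 3] -> [28] and [3]
    Merge: [28] + [3] -> [3, 28]
  Merge: [10] + [3, 28] -> [3, 10, 28]
  Split: [16, 19, 28] -> [16] and [19, 28]
    Split: [19, 28] -> [19] and [28]
    Merge: [19] + [28] -> [19, 28]
  Merge: [16] + [19, 28] -> [16, 19, 28]
Merge: [3, 10, 28] + [16, 19, 28] -> [3, 10, 16, 19, 28, 28]

Final sorted array: [3, 10, 16, 19, 28, 28]

The merge sort proceeds by recursively splitting the array and merging sorted halves.
After all merges, the sorted array is [3, 10, 16, 19, 28, 28].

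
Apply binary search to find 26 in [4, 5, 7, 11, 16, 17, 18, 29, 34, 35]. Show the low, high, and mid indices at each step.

Binary search for 26 in [4, 5, 7, 11, 16, 17, 18, 29, 34, 35]:

lo=0, hi=9, mid=4, arr[mid]=16 -> 16 < 26, search right half
lo=5, hi=9, mid=7, arr[mid]=29 -> 29 > 26, search left half
lo=5, hi=6, mid=5, arr[mid]=17 -> 17 < 26, search right half
lo=6, hi=6, mid=6, arr[mid]=18 -> 18 < 26, search right half
lo=7 > hi=6, target 26 not found

Binary search determines that 26 is not in the array after 4 comparisons. The search space was exhausted without finding the target.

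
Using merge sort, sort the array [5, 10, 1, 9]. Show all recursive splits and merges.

Merge sort trace:

Split: [5, 10, 1, 9] -> [5, 10] and [1, 9]
  Split: [5, 10] -> [5] and [10]
  Merge: [5] + [10] -> [5, 10]
  Split: [1, 9] -> [1] and [9]
  Merge: [1] + [9] -> [1, 9]
Merge: [5, 10] + [1, 9] -> [1, 5, 9, 10]

Final sorted array: [1, 5, 9, 10]

The merge sort proceeds by recursively splitting the array and merging sorted halves.
After all merges, the sorted array is [1, 5, 9, 10].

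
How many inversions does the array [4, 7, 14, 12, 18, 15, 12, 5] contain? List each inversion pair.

Finding inversions in [4, 7, 14, 12, 18, 15, 12, 5]:

(1, 7): arr[1]=7 > arr[7]=5
(2, 3): arr[2]=14 > arr[3]=12
(2, 6): arr[2]=14 > arr[6]=12
(2, 7): arr[2]=14 > arr[7]=5
(3, 7): arr[3]=12 > arr[7]=5
(4, 5): arr[4]=18 > arr[5]=15
(4, 6): arr[4]=18 > arr[6]=12
(4, 7): arr[4]=18 > arr[7]=5
(5, 6): arr[5]=15 > arr[6]=12
(5, 7): arr[5]=15 > arr[7]=5
(6, 7): arr[6]=12 > arr[7]=5

Total inversions: 11

The array has 11 inversion(s): (1,7), (2,3), (2,6), (2,7), (3,7), (4,5), (4,6), (4,7), (5,6), (5,7), (6,7). Each pair (i,j) satisfies i < j and arr[i] > arr[j].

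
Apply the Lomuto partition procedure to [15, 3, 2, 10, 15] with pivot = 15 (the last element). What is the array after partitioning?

Lomuto partition with pivot = 15:

Initial array: [15, 3, 2, 10, 15]

arr[0]=15 <= 15: swap with position 0, array becomes [15, 3, 2, 10, 15]
arr[1]=3 <= 15: swap with position 1, array becomes [15, 3, 2, 10, 15]
arr[2]=2 <= 15: swap with position 2, array becomes [15, 3, 2, 10, 15]
arr[3]=10 <= 15: swap with position 3, array becomes [15, 3, 2, 10, 15]

Place pivot at position 4: [15, 3, 2, 10, 15]
Pivot position: 4

After partitioning with pivot 15, the array becomes [15, 3, 2, 10, 15]. The pivot is placed at index 4. All elements to the left of the pivot are <= 15, and all elements to the right are > 15.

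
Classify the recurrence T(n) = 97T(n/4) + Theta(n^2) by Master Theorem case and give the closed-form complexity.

Master Theorem for T(n) = 97T(n/4) + O(n^2):

a = 97, b = 4, c = 2
log_b(a) = log_4(97) = 3.3000

Case 1: c = 2 < log_4(97) = 3.3000
T(n) = O(n^(log_4 97))

For T(n) = 97T(n/4) + O(n^2): log_4(97) = 3.3000. This is Case 1 of the Master Theorem (c < log_b(a), work dominated by leaves), giving O(n^(log_4 97)).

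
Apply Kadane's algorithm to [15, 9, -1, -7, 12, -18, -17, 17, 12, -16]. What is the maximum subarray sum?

Using Kadane's algorithm on [15, 9, -1, -7, 12, -18, -17, 17, 12, -16]:

Scanning through the array:
Position 1 (value 9): max_ending_here = 24, max_so_far = 24
Position 2 (value -1): max_ending_here = 23, max_so_far = 24
Position 3 (value -7): max_ending_here = 16, max_so_far = 24
Position 4 (value 12): max_ending_here = 28, max_so_far = 28
Position 5 (value -18): max_ending_here = 10, max_so_far = 28
Position 6 (value -17): max_ending_here = -7, max_so_far = 28
Position 7 (value 17): max_ending_here = 17, max_so_far = 28
Position 8 (value 12): max_ending_here = 29, max_so_far = 29
Position 9 (value -16): max_ending_here = 13, max_so_far = 29

Maximum subarray: [17, 12]
Maximum sum: 29

The maximum subarray is [17, 12] with sum 29. This subarray runs from index 7 to index 8.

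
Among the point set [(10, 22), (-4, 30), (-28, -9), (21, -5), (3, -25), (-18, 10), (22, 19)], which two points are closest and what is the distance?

Computing all pairwise distances among 7 points:

d((10, 22), (-4, 30)) = 16.1245
d((10, 22), (-28, -9)) = 49.0408
d((10, 22), (21, -5)) = 29.1548
d((10, 22), (3, -25)) = 47.5184
d((10, 22), (-18, 10)) = 30.4631
d((10, 22), (22, 19)) = 12.3693 <-- minimum
d((-4, 30), (-28, -9)) = 45.793
d((-4, 30), (21, -5)) = 43.0116
d((-4, 30), (3, -25)) = 55.4437
d((-4, 30), (-18, 10)) = 24.4131
d((-4, 30), (22, 19)) = 28.2312
d((-28, -9), (21, -5)) = 49.163
d((-28, -9), (3, -25)) = 34.8855
d((-28, -9), (-18, 10)) = 21.4709
d((-28, -9), (22, 19)) = 57.3062
d((21, -5), (3, -25)) = 26.9072
d((21, -5), (-18, 10)) = 41.7852
d((21, -5), (22, 19)) = 24.0208
d((3, -25), (-18, 10)) = 40.8167
d((3, -25), (22, 19)) = 47.927
d((-18, 10), (22, 19)) = 41.0

Closest pair: (10, 22) and (22, 19) with distance 12.3693

The closest pair is (10, 22) and (22, 19) with Euclidean distance 12.3693. For 7 points, brute-force pairwise comparison is shown above. For large n, the divide-and-conquer algorithm (sort by x, recurse on halves, check the dividing strip) achieves O(n log n).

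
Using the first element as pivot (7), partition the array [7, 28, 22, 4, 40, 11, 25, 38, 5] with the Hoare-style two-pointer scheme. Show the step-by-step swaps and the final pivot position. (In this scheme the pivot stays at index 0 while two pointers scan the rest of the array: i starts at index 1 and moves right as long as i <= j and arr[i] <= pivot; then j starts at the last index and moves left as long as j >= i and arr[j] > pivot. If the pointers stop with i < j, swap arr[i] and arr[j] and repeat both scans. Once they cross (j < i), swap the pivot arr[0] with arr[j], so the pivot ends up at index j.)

Hoare-style two-pointer partition with pivot = 7:

Initial array: [7, 28, 22, 4, 40, 11, 25, 38, 5]

Pointers start at i = 1, j = 8.
i stops at index 1 (arr[1]=28 > 7), j stops at index 8 (arr[8]=5 <= 7): swap arr[1] and arr[8], array becomes [7, 5, 22, 4, 40, 11, 25, 38, 28]
i stops at index 2 (arr[2]=22 > 7), j stops at index 3 (arr[3]=4 <= 7): swap arr[2] and arr[3], array becomes [7, 5, 4, 22, 40, 11, 25, 38, 28]
i ends at 3, j ends at 2: the pointers have crossed (j < i), so scanning stops.

Swap pivot arr[0] with arr[2] to place pivot at position 2: [4, 5, 7, 22, 40, 11, 25, 38, 28]
Pivot position: 2

After partitioning with pivot 7, the array becomes [4, 5, 7, 22, 40, 11, 25, 38, 28]. The pivot is placed at index 2. All elements to the left of the pivot are <= 7, and all elements to the right are > 7.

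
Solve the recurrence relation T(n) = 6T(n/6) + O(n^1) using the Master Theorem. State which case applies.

Master Theorem for T(n) = 6T(n/6) + O(n^1):

a = 6, b = 6, c = 1
log_b(a) = log_6(6) = 1.0000

Case 2: c = 1 = log_6(6) = 1.0000
T(n) = O(n^1 log n) = O(n log n)

For T(n) = 6T(n/6) + O(n^1): log_6(6) = 1.0000. This is Case 2 of the Master Theorem (c = log_b(a), equal work at all levels), giving O(n log n).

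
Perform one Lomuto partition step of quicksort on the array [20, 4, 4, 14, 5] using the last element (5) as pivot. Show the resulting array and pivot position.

Lomuto partition with pivot = 5:

Initial array: [20, 4, 4, 14, 5]

arr[0]=20 > 5: no swap
arr[1]=4 <= 5: swap with position 0, array becomes [4, 20, 4, 14, 5]
arr[2]=4 <= 5: swap with position 1, array becomes [4, 4, 20, 14, 5]
arr[3]=14 > 5: no swap

Place pivot at position 2: [4, 4, 5, 14, 20]
Pivot position: 2

After partitioning with pivot 5, the array becomes [4, 4, 5, 14, 20]. The pivot is placed at index 2. All elements to the left of the pivot are <= 5, and all elements to the right are > 5.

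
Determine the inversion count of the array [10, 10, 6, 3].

Finding inversions in [10, 10, 6, 3]:

(0, 2): arr[0]=10 > arr[2]=6
(0, 3): arr[0]=10 > arr[3]=3
(1, 2): arr[1]=10 > arr[2]=6
(1, 3): arr[1]=10 > arr[3]=3
(2, 3): arr[2]=6 > arr[3]=3

Total inversions: 5

The array has 5 inversion(s): (0,2), (0,3), (1,2), (1,3), (2,3). Each pair (i,j) satisfies i < j and arr[i] > arr[j].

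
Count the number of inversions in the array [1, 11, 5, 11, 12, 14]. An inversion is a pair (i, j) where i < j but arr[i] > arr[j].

Finding inversions in [1, 11, 5, 11, 12, 14]:

(1, 2): arr[1]=11 > arr[2]=5

Total inversions: 1

The array has 1 inversion(s): (1,2). Each pair (i,j) satisfies i < j and arr[i] > arr[j].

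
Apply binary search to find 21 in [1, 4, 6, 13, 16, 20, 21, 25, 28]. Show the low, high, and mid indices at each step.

Binary search for 21 in [1, 4, 6, 13, 16, 20, 21, 25, 28]:

lo=0, hi=8, mid=4, arr[mid]=16 -> 16 < 21, search right half
lo=5, hi=8, mid=6, arr[mid]=21 -> Found target at index 6!

Binary search finds 21 at index 6 after 2 comparisons. The search repeatedly halves the search space by comparing with the middle element.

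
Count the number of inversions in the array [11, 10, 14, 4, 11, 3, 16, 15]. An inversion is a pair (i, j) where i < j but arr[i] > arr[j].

Finding inversions in [11, 10, 14, 4, 11, 3, 16, 15]:

(0, 1): arr[0]=11 > arr[1]=10
(0, 3): arr[0]=11 > arr[3]=4
(0, 5): arr[0]=11 > arr[5]=3
(1, 3): arr[1]=10 > arr[3]=4
(1, 5): arr[1]=10 > arr[5]=3
(2, 3): arr[2]=14 > arr[3]=4
(2, 4): arr[2]=14 > arr[4]=11
(2, 5): arr[2]=14 > arr[5]=3
(3, 5): arr[3]=4 > arr[5]=3
(4, 5): arr[4]=11 > arr[5]=3
(6, 7): arr[6]=16 > arr[7]=15

Total inversions: 11

The array has 11 inversion(s): (0,1), (0,3), (0,5), (1,3), (1,5), (2,3), (2,4), (2,5), (3,5), (4,5), (6,7). Each pair (i,j) satisfies i < j and arr[i] > arr[j].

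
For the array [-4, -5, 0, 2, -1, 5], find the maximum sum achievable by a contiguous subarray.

Using Kadane's algorithm on [-4, -5, 0, 2, -1, 5]:

Scanning through the array:
Position 1 (value -5): max_ending_here = -5, max_so_far = -4
Position 2 (value 0): max_ending_here = 0, max_so_far = 0
Position 3 (value 2): max_ending_here = 2, max_so_far = 2
Position 4 (value -1): max_ending_here = 1, max_so_far = 2
Position 5 (value 5): max_ending_here = 6, max_so_far = 6

Maximum subarray: [0, 2, -1, 5]
Maximum sum: 6

The maximum subarray is [0, 2, -1, 5] with sum 6. This subarray runs from index 2 to index 5.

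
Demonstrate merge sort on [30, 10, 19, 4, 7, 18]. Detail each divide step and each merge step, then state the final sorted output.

Merge sort trace:

Split: [30, 10, 19, 4, 7, 18] -> [30, 10, 19] and [4, 7, 18]
  Split: [30, 10, 19] -> [30] and [10, 19]
    Split: [10, 19] -> [10] and [19]
    Merge: [10] + [19] -> [10, 19]
  Merge: [30] + [10, 19] -> [10, 19, 30]
  Split: [4, 7, 18] -> [4] and [7, 18]
    Split: [7, 18] -> [7] and [18]
    Merge: [7] + [18] -> [7, 18]
  Merge: [4] + [7, 18] -> [4, 7, 18]
Merge: [10, 19, 30] + [4, 7, 18] -> [4, 7, 10, 18, 19, 30]

Final sorted array: [4, 7, 10, 18, 19, 30]

The merge sort proceeds by recursively splitting the array and merging sorted halves.
After all merges, the sorted array is [4, 7, 10, 18, 19, 30].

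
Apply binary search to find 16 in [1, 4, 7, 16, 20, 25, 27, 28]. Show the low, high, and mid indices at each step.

Binary search for 16 in [1, 4, 7, 16, 20, 25, 27, 28]:

lo=0, hi=7, mid=3, arr[mid]=16 -> Found target at index 3!

Binary search finds 16 at index 3 after 1 comparisons. The search repeatedly halves the search space by comparing with the middle element.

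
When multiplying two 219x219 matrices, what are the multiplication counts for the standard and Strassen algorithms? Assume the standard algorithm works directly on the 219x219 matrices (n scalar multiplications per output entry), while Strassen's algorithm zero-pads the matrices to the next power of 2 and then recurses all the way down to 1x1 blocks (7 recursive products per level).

Matrix multiplication for 219x219 matrices:

Strassen's algorithm requires power-of-2 dimensions. Pad 219x219 to 256x256 (next power of 2).

Standard algorithm: 219^3 = 10503459 multiplications
Strassen's algorithm: 7^(log2(256)) = 7^8 = 5764801 multiplications
Savings: 10503459 - 5764801 = 4738658 multiplications

Standard: 10503459 multiplications (219^3). Strassen: 5764801 multiplications (7^8, after padding to 256x256). Strassen reduces 8 recursive multiplications to 7 at each level.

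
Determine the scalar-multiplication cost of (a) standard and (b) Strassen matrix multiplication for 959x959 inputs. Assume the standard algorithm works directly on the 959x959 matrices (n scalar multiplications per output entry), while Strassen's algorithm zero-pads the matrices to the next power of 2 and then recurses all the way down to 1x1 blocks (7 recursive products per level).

Matrix multiplication for 959x959 matrices:

Strassen's algorithm requires power-of-2 dimensions. Pad 959x959 to 1024x1024 (next power of 2).

Standard algorithm: 959^3 = 881974079 multiplications
Strassen's algorithm: 7^(log2(1024)) = 7^10 = 282475249 multiplications
Savings: 881974079 - 282475249 = 599498830 multiplications

Standard: 881974079 multiplications (959^3). Strassen: 282475249 multiplications (7^10, after padding to 1024x1024). Strassen reduces 8 recursive multiplications to 7 at each level.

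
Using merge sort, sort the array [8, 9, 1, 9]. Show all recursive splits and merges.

Merge sort trace:

Split: [8, 9, 1, 9] -> [8, 9] and [1, 9]
  Split: [8, 9] -> [8] and [9]
  Merge: [8] + [9] -> [8, 9]
  Split: [1, 9] -> [1] and [9]
  Merge: [1] + [9] -> [1, 9]
Merge: [8, 9] + [1, 9] -> [1, 8, 9, 9]

Final sorted array: [1, 8, 9, 9]

The merge sort proceeds by recursively splitting the array and merging sorted halves.
After all merges, the sorted array is [1, 8, 9, 9].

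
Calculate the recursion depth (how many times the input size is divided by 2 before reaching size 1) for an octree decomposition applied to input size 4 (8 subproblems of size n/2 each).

For divide and conquer with division factor 2:

Problem sizes at each level:
Level 0: 4
Level 1: 2
Level 2: 1

The root is level 0 and the size-1 base case is level 2 (the tree spans levels 0 through 2, i.e. 3 levels counting the root), so the depth is the number of divisions: log_2(4) = 2

The recursion tree depth is log_2(4) = 2. At each level, the problem size is divided by 2, so it takes 2 divisions to reduce to a base case of size 1. The algorithm makes 8 recursive calls at each level.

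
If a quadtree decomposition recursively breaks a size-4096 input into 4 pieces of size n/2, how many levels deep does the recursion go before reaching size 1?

For divide and conquer with division factor 2:

Problem sizes at each level:
Level 0: 4096
Level 1: 2048
Level 2: 1024
Level 3: 512
Level 4: 256
Level 5: 128
Level 6: 64
Level 7: 32
Level 8: 16
Level 9: 8
Level 10: 4
Level 11: 2
Level 12: 1

The root is level 0 and the size-1 base case is level 12 (the tree spans levels 0 through 12, i.e. 13 levels counting the root), so the depth is the number of divisions: log_2(4096) = 12

The recursion tree depth is log_2(4096) = 12. At each level, the problem size is divided by 2, so it takes 12 divisions to reduce to a base case of size 1. The algorithm makes 4 recursive calls at each level.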